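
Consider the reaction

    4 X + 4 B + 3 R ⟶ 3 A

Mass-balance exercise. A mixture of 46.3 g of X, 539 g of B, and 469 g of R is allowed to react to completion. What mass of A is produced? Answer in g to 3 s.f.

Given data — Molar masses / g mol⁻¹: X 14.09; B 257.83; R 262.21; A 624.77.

n(X) = 46.30 / 14.09 = 3.286 mol
n(B) = 539.0 / 257.83 = 2.091 mol
n(R) = 469.0 / 262.21 = 1.789 mol
n/ν for X = 3.286/4 = 0.8215
n/ν for B = 2.091/4 = 0.5228
n/ν for R = 1.789/3 = 0.5963
Smallest n/ν is B → limiting reagent.
n(A) = (3/4) × 2.091 = 1.568 mol
mass = 1.568 × 624.77 = 979.6 g

980 g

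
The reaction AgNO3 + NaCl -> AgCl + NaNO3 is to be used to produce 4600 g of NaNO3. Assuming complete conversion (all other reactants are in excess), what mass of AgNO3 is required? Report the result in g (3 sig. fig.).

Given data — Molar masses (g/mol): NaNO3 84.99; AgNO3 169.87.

n(NaNO3) = 4600 / 84.99 = 54.12 mol
n(AgNO3) = (1/1) × 54.12 = 54.12 mol
mass = 54.12 × 169.87 = 9193 g

9190 g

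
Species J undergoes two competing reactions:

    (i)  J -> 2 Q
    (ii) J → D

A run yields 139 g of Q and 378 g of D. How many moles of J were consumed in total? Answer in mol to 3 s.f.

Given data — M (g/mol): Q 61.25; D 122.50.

4.22 mol

n(Q) = 139 / 61.25 = 2.269 mol
n(D) = 378 / 122.50 = 3.086 mol
n(J) via (i) = (1/2)×2.269 = 1.135 mol
n(J) via (ii) = (1/1)×3.086 = 3.086 mol
total n(J) = 1.135 + 3.086 = 4.221 mol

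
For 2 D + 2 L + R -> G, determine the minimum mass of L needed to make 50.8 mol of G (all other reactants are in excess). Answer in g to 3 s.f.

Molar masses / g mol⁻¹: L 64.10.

n(G) = 50.80 mol
n(L) = (2/1) × 50.80 = 101.6 mol
mass = 101.6 × 64.10 = 6513 g

6510 g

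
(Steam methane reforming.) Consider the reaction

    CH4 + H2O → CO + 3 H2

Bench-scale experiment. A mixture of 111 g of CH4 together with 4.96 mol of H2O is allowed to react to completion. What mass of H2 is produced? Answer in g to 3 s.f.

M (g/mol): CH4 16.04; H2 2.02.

30.1 g

n(CH4) = 111.0 / 16.04 = 6.920 mol
n(H2O) = 4.960 mol
n/ν → CH4: 6.920, H2O: 4.960; H2O is limiting.
n(H2) = (3/1) × 4.960 = 14.88 mol
mass = 14.88 × 2.02 = 30.06 g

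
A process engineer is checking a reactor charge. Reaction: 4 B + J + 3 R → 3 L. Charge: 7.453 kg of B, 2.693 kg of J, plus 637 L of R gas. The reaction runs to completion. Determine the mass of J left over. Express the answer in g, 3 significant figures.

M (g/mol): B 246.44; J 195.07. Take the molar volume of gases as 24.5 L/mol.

n(B) = 7.453×1000 / 246.44 = 30.24 mol
n(J) = 2.693×1000 / 195.07 = 13.81 mol
n(R) = 637.0 / 24.5 = 26.00 mol
n/ν for B = 30.24/4 = 7.560
n/ν for J = 13.81/1 = 13.81
n/ν for R = 26.00/3 = 8.667
Smallest n/ν is B → limiting reagent.
J consumed = (1/4) × 30.24 = 7.560 mol
J remaining = 13.81 − 7.560 = 6.250 mol
mass = 6.250 × 195.07 = 1219 g

1220 g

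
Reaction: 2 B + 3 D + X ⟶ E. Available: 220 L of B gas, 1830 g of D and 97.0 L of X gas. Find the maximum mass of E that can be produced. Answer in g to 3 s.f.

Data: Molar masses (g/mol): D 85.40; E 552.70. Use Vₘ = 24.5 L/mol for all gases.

n(B) = 220.0 / 24.5 = 8.980 mol
n(D) = 1830 / 85.40 = 21.43 mol
n(X) = 97.00 / 24.5 = 3.959 mol
n/ν → B: 4.490, D: 7.143, X: 3.959; X is limiting.
n(E) = (1/1) × 3.959 = 3.959 mol
mass = 3.959 × 552.70 = 2188 g

2190 g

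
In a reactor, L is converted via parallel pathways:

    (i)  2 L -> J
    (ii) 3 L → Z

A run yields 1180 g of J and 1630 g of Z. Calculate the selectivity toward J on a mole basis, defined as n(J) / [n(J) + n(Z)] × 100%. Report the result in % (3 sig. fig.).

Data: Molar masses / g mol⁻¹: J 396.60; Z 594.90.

n(J) = 1180 / 396.60 = 2.975 mol
n(Z) = 1630 / 594.90 = 2.740 mol
selectivity = 2.975/(2.975+2.740) × 100 = 52.06 %

52.1 %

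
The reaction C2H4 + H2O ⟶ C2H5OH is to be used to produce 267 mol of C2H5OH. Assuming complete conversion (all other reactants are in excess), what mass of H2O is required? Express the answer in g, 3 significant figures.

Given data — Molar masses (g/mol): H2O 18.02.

n(C2H5OH) = 267.0 mol
n(H2O) = (1/1) × 267.0 = 267.0 mol
mass = 267.0 × 18.02 = 4811 g

4810 g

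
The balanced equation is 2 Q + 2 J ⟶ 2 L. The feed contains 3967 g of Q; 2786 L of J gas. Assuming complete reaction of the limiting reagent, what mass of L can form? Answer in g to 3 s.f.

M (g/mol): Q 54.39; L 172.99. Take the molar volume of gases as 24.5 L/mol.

12600 g

n(Q) = 3967 / 54.39 = 72.94 mol
n(J) = 2786 / 24.5 = 113.7 mol
n/ν → Q: 36.47, J: 56.85; Q is limiting.
n(L) = (2/2) × 72.94 = 72.94 mol
mass = 72.94 × 172.99 = 12620 g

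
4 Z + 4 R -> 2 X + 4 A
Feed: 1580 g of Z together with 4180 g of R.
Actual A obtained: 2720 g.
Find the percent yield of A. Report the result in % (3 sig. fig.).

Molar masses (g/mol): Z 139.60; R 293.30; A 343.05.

n(Z) = 1580 / 139.60 = 11.32 mol
n(R) = 4180 / 293.30 = 14.25 mol
n/ν for Z = 11.32/4 = 2.830
n/ν for R = 14.25/4 = 3.563
Smallest n/ν is Z → limiting reagent.
theoretical n(A) = (4/4) × 11.32 = 11.32 mol → 3883 g
% yield = 2720 / 3883 × 100 = 70.05 %

70.1 %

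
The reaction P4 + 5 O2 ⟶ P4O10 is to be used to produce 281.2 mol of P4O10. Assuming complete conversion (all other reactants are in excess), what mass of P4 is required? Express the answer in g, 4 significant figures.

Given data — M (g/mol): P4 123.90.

34840 g

n(P4O10) = 281.2 mol
n(P4) = (1/1) × 281.2 = 281.2 mol
mass = 281.2 × 123.90 = 34840 g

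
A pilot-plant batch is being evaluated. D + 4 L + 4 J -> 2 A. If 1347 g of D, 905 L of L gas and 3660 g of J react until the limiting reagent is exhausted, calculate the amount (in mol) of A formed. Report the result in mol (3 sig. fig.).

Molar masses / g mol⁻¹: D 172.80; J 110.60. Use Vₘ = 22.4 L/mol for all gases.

n(D) = 1347 / 172.80 = 7.795 mol
n(L) = 905.0 / 22.4 = 40.40 mol
n(J) = 3660 / 110.60 = 33.09 mol
n/ν for D = 7.795/1 = 7.795
n/ν for L = 40.40/4 = 10.10
n/ν for J = 33.09/4 = 8.273
Smallest n/ν is D → limiting reagent.
n(A) = (2/1) × 7.795 = 15.59 mol

15.6 mol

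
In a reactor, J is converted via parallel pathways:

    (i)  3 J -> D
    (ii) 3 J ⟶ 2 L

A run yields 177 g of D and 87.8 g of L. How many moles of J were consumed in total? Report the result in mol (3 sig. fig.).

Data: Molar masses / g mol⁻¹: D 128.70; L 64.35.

n(D) = 177 / 128.70 = 1.375 mol
n(L) = 87.8 / 64.35 = 1.364 mol
n(J) via (i) = (3/1)×1.375 = 4.125 mol
n(J) via (ii) = (3/2)×1.364 = 2.046 mol
total n(J) = 4.125 + 2.046 = 6.171 mol

6.17 mol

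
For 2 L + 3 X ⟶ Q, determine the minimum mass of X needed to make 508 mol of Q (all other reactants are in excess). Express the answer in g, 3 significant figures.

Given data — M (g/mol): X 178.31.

272000 g

n(Q) = 508.0 mol
n(X) = (3/1) × 508.0 = 1524 mol
mass = 1524 × 178.31 = 271700 g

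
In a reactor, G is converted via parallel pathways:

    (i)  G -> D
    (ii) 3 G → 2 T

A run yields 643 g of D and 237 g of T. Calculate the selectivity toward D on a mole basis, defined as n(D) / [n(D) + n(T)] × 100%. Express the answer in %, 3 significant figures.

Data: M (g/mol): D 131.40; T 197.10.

n(D) = 643 / 131.40 = 4.893 mol
n(T) = 237 / 197.10 = 1.202 mol
selectivity = 4.893/(4.893+1.202) × 100 = 80.28 %

80.3 %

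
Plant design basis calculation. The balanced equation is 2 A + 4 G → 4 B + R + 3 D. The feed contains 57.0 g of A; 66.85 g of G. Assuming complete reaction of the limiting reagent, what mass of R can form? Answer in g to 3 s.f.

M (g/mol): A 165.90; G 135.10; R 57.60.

7.13 g

n(A) = 57.00 / 165.90 = 0.3436 mol
n(G) = 66.85 / 135.10 = 0.4948 mol
n/ν for A = 0.3436/2 = 0.1718
n/ν for G = 0.4948/4 = 0.1237
Smallest n/ν is G → limiting reagent.
n(R) = (1/4) × 0.4948 = 0.1237 mol
mass = 0.1237 × 57.60 = 7.125 g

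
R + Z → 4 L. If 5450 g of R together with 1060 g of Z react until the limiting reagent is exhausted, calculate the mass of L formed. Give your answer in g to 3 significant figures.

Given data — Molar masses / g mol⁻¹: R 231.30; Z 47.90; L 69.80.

6180 g

n(R) = 5450 / 231.30 = 23.56 mol
n(Z) = 1060 / 47.90 = 22.13 mol
n/ν → R: 23.56, Z: 22.13; Z is limiting.
n(L) = (4/1) × 22.13 = 88.52 mol
mass = 88.52 × 69.80 = 6179 g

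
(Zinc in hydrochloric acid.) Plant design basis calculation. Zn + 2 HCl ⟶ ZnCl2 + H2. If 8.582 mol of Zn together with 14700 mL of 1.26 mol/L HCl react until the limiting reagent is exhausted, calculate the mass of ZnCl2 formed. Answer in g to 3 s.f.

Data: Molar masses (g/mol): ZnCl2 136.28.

n(Zn) = 8.582 mol
n(HCl) = 1.26 × 14700/1000 = 18.52 mol
n/ν → Zn: 8.582, HCl: 9.260; Zn is limiting.
n(ZnCl2) = (1/1) × 8.582 = 8.582 mol
mass = 8.582 × 136.28 = 1170 g

1170 g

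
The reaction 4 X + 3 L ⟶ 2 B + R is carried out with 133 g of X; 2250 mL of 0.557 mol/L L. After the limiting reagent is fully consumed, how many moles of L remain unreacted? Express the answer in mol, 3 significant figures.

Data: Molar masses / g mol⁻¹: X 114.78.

n(X) = 133.0 / 114.78 = 1.159 mol
n(L) = 0.557 × 2250/1000 = 1.253 mol
n/ν for X = 1.159/4 = 0.2898
n/ν for L = 1.253/3 = 0.4177
Smallest n/ν is X → limiting reagent.
L consumed = (3/4) × 1.159 = 0.8693 mol
L remaining = 1.253 − 0.8693 = 0.3837 mol

0.384 mol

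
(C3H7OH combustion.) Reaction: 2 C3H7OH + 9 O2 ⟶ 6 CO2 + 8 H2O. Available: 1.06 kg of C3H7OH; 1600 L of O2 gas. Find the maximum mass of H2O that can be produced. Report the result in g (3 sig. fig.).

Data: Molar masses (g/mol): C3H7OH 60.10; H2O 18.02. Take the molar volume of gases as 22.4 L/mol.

1140 g

n(C3H7OH) = 1.060×1000 / 60.10 = 17.64 mol
n(O2) = 1600 / 22.4 = 71.43 mol
n/ν for C3H7OH = 17.64/2 = 8.820
n/ν for O2 = 71.43/9 = 7.937
Smallest n/ν is O2 → limiting reagent.
n(H2O) = (8/9) × 71.43 = 63.49 mol
mass = 63.49 × 18.02 = 1144 g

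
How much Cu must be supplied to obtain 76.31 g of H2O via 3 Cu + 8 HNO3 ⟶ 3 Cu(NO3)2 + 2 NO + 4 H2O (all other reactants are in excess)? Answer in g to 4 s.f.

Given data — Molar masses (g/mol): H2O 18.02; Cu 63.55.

201.8 g

n(H2O) = 76.31 / 18.02 = 4.235 mol
n(Cu) = (3/4) × 4.235 = 3.176 mol
mass = 3.176 × 63.55 = 201.8 g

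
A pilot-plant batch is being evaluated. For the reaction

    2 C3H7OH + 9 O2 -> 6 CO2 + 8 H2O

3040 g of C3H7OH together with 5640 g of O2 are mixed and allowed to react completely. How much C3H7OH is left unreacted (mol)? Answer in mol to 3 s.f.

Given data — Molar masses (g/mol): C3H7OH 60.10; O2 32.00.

n(C3H7OH) = 3040 / 60.10 = 50.58 mol
n(O2) = 5640 / 32.00 = 176.3 mol
n/ν for C3H7OH = 50.58/2 = 25.29
n/ν for O2 = 176.3/9 = 19.59
Smallest n/ν is O2 → limiting reagent.
C3H7OH consumed = (2/9) × 176.3 = 39.18 mol
C3H7OH remaining = 50.58 − 39.18 = 11.40 mol

11.4 mol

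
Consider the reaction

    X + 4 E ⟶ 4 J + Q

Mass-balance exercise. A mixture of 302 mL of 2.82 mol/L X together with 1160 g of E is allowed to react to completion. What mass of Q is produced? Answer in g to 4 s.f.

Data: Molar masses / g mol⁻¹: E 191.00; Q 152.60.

n(X) = 2.82 × 302.0/1000 = 0.8516 mol
n(E) = 1160 / 191.00 = 6.073 mol
n/ν for X = 0.8516/1 = 0.8516
n/ν for E = 6.073/4 = 1.518
Smallest n/ν is X → limiting reagent.
n(Q) = (1/1) × 0.8516 = 0.8516 mol
mass = 0.8516 × 152.60 = 130.0 g

130.0 g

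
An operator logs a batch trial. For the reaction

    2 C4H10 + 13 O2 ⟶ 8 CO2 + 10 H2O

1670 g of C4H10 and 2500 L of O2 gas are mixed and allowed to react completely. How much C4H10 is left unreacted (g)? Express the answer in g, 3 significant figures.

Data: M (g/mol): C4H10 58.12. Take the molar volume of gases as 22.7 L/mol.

n(C4H10) = 1670 / 58.12 = 28.73 mol
n(O2) = 2500 / 22.7 = 110.1 mol
n/ν → C4H10: 14.37, O2: 8.469; O2 is limiting.
C4H10 consumed = (2/13) × 110.1 = 16.94 mol
C4H10 remaining = 28.73 − 16.94 = 11.79 mol
mass = 11.79 × 58.12 = 685.2 g

685 g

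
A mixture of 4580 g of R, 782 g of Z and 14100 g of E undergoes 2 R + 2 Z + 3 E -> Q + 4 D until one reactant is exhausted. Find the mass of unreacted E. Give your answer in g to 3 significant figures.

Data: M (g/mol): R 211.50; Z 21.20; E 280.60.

4990 g

n(R) = 4580 / 211.50 = 21.65 mol
n(Z) = 782.0 / 21.20 = 36.89 mol
n(E) = 14100 / 280.60 = 50.25 mol
n/ν for R = 21.65/2 = 10.83
n/ν for Z = 36.89/2 = 18.45
n/ν for E = 50.25/3 = 16.75
Smallest n/ν is R → limiting reagent.
E consumed = (3/2) × 21.65 = 32.48 mol
E remaining = 50.25 − 32.48 = 17.77 mol
mass = 17.77 × 280.60 = 4986 g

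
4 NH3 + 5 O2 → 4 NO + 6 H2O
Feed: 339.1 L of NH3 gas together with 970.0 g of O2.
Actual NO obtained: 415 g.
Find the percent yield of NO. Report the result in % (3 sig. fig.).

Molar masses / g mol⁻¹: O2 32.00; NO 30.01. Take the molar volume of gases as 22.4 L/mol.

91.3 %

n(NH3) = 339.1 / 22.4 = 15.14 mol
n(O2) = 970.0 / 32.00 = 30.31 mol
n/ν → NH3: 3.785, O2: 6.062; NH3 is limiting.
theoretical n(NO) = (4/4) × 15.14 = 15.14 mol → 454.4 g
% yield = 415 / 454.4 × 100 = 91.33 %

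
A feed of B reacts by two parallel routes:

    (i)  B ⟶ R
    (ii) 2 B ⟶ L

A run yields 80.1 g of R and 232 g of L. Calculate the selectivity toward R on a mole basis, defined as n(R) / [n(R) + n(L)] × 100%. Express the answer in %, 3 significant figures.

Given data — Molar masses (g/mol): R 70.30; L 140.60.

n(R) = 80.1 / 70.30 = 1.139 mol
n(L) = 232 / 140.60 = 1.650 mol
selectivity = 1.139/(1.139+1.650) × 100 = 40.84 %

40.8 %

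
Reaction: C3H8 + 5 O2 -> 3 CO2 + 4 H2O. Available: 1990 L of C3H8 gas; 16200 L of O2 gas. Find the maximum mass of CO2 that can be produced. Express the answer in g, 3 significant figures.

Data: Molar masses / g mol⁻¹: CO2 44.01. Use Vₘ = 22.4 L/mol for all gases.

11700 g

n(C3H8) = 1990 / 22.4 = 88.84 mol
n(O2) = 16200 / 22.4 = 723.2 mol
n/ν → C3H8: 88.84, O2: 144.6; C3H8 is limiting.
n(CO2) = (3/1) × 88.84 = 266.5 mol
mass = 266.5 × 44.01 = 11730 g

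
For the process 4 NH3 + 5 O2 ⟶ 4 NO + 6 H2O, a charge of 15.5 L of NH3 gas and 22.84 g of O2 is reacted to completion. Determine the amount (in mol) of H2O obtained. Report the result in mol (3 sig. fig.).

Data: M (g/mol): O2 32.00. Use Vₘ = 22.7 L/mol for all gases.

0.857 mol

n(NH3) = 15.50 / 22.7 = 0.6828 mol
n(O2) = 22.84 / 32.00 = 0.7138 mol
n/ν for NH3 = 0.6828/4 = 0.1707
n/ν for O2 = 0.7138/5 = 0.1428
Smallest n/ν is O2 → limiting reagent.
n(H2O) = (6/5) × 0.7138 = 0.8566 mol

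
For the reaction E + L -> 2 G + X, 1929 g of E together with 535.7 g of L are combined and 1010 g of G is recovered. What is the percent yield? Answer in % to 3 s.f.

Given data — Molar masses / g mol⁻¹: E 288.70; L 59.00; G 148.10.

51.0 %

n(E) = 1929 / 288.70 = 6.682 mol
n(L) = 535.7 / 59.00 = 9.080 mol
n/ν for E = 6.682/1 = 6.682
n/ν for L = 9.080/1 = 9.080
Smallest n/ν is E → limiting reagent.
theoretical n(G) = (2/1) × 6.682 = 13.36 mol → 1979 g
% yield = 1010 / 1979 × 100 = 51.04 %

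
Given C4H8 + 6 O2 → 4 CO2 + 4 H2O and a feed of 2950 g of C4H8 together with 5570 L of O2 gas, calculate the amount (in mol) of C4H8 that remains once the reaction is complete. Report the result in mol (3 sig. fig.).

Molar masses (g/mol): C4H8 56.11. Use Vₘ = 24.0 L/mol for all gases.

13.9 mol

n(C4H8) = 2950 / 56.11 = 52.58 mol
n(O2) = 5570 / 24.0 = 232.1 mol
n/ν for C4H8 = 52.58/1 = 52.58
n/ν for O2 = 232.1/6 = 38.68
Smallest n/ν is O2 → limiting reagent.
C4H8 consumed = (1/6) × 232.1 = 38.68 mol
C4H8 remaining = 52.58 − 38.68 = 13.90 mol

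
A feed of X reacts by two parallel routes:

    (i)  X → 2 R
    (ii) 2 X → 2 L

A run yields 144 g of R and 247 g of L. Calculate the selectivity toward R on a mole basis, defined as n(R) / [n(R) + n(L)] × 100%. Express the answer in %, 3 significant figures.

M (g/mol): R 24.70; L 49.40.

n(R) = 144 / 24.70 = 5.830 mol
n(L) = 247 / 49.40 = 5.000 mol
selectivity = 5.830/(5.830+5.000) × 100 = 53.83 %

53.8 %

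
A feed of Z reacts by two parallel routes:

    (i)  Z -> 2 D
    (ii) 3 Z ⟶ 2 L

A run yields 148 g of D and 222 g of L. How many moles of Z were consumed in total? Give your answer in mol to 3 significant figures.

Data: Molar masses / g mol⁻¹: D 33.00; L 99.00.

5.61 mol

n(D) = 148 / 33.00 = 4.485 mol
n(L) = 222 / 99.00 = 2.242 mol
n(Z) via (i) = (1/2)×4.485 = 2.243 mol
n(Z) via (ii) = (3/2)×2.242 = 3.363 mol
total n(Z) = 2.243 + 3.363 = 5.606 mol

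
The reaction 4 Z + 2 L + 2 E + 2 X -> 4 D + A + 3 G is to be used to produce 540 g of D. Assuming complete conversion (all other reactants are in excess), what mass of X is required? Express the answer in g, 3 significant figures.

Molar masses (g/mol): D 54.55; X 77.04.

381 g

n(D) = 540 / 54.55 = 9.899 mol
n(X) = (2/4) × 9.899 = 4.950 mol
mass = 4.950 × 77.04 = 381.3 g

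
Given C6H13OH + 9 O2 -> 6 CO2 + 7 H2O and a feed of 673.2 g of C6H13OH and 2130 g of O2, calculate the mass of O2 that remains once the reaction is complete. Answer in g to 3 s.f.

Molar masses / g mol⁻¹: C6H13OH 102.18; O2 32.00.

233 g

n(C6H13OH) = 673.2 / 102.18 = 6.588 mol
n(O2) = 2130 / 32.00 = 66.56 mol
n/ν → C6H13OH: 6.588, O2: 7.396; C6H13OH is limiting.
O2 consumed = (9/1) × 6.588 = 59.29 mol
O2 remaining = 66.56 − 59.29 = 7.270 mol
mass = 7.270 × 32.00 = 232.6 g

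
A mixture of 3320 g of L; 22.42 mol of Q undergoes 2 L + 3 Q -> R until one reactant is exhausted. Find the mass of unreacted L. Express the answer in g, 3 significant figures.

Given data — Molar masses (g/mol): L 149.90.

n(L) = 3320 / 149.90 = 22.15 mol
n(Q) = 22.42 mol
n/ν for L = 22.15/2 = 11.08
n/ν for Q = 22.42/3 = 7.473
Smallest n/ν is Q → limiting reagent.
L consumed = (2/3) × 22.42 = 14.95 mol
L remaining = 22.15 − 14.95 = 7.200 mol
mass = 7.200 × 149.90 = 1079 g

1080 g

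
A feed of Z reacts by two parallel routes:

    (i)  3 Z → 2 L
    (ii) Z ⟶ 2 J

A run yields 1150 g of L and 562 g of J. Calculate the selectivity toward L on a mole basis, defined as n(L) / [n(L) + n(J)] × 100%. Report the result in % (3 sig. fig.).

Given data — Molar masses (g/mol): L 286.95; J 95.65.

40.6 %

n(L) = 1150 / 286.95 = 4.008 mol
n(J) = 562 / 95.65 = 5.876 mol
selectivity = 4.008/(4.008+5.876) × 100 = 40.55 %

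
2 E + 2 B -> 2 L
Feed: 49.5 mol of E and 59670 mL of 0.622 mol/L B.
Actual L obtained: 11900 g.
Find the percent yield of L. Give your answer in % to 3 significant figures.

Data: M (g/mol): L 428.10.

74.9 %

n(E) = 49.50 mol
n(B) = 0.622 × 59670/1000 = 37.11 mol
n/ν → E: 24.75, B: 18.56; B is limiting.
theoretical n(L) = (2/2) × 37.11 = 37.11 mol → 15890 g
% yield = 11900 / 15890 × 100 = 74.89 %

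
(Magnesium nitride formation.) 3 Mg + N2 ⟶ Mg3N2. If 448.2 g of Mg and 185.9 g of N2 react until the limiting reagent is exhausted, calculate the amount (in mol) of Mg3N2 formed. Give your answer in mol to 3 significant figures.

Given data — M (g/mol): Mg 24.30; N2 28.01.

n(Mg) = 448.2 / 24.30 = 18.44 mol
n(N2) = 185.9 / 28.01 = 6.637 mol
n/ν → Mg: 6.147, N2: 6.637; Mg is limiting.
n(Mg3N2) = (1/3) × 18.44 = 6.147 mol

6.15 mol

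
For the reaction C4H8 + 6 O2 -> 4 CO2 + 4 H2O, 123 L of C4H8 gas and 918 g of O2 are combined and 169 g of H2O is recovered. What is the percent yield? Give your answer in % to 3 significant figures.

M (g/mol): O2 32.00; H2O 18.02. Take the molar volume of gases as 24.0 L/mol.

n(C4H8) = 123.0 / 24.0 = 5.125 mol
n(O2) = 918.0 / 32.00 = 28.69 mol
n/ν for C4H8 = 5.125/1 = 5.125
n/ν for O2 = 28.69/6 = 4.782
Smallest n/ν is O2 → limiting reagent.
theoretical n(H2O) = (4/6) × 28.69 = 19.13 mol → 344.7 g
% yield = 169 / 344.7 × 100 = 49.03 %

49.0 %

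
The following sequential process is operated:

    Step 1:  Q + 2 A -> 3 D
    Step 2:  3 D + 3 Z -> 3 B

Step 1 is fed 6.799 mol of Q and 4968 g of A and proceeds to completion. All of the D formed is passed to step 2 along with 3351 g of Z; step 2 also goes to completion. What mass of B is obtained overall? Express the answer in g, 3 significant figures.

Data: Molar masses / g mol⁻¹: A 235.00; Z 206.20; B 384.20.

6240 g

Step 1:
n(Q) = 6.799 mol
n(A) = 4968 / 235.00 = 21.14 mol
n/ν for Q = 6.799/1 = 6.799
n/ν for A = 21.14/2 = 10.57
Smallest n/ν is Q → limiting reagent.
n(D) produced = (3/1) × 6.799 = 20.40 mol
Step 2:
n(D) available = 20.40 mol
n(Z) = 3351 / 206.20 = 16.25 mol
n/ν for D = 20.40/3 = 6.800
n/ν for Z = 16.25/3 = 5.417
Smallest n/ν is Z → limiting reagent.
n(B) = (3/3) × 16.25 = 16.25 mol
mass = 16.25 × 384.20 = 6243 g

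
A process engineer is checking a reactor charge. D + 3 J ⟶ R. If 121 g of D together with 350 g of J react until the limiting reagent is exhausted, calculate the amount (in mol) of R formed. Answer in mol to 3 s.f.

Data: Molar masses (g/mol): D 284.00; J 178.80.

0.426 mol

n(D) = 121.0 / 284.00 = 0.4261 mol
n(J) = 350.0 / 178.80 = 1.957 mol
n/ν → D: 0.4261, J: 0.6523; D is limiting.
n(R) = (1/1) × 0.4261 = 0.4261 mol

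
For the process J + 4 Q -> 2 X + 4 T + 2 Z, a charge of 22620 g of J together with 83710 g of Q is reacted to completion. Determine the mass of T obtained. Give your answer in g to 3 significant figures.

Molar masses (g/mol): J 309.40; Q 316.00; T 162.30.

43000 g

n(J) = 22620 / 309.40 = 73.11 mol
n(Q) = 83710 / 316.00 = 264.9 mol
n/ν → J: 73.11, Q: 66.23; Q is limiting.
n(T) = (4/4) × 264.9 = 264.9 mol
mass = 264.9 × 162.30 = 42990 g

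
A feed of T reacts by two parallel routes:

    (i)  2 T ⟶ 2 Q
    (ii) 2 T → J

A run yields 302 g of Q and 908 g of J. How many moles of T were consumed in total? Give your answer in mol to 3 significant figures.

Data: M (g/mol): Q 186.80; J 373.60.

6.48 mol

n(Q) = 302 / 186.80 = 1.617 mol
n(J) = 908 / 373.60 = 2.430 mol
n(T) via (i) = (2/2)×1.617 = 1.617 mol
n(T) via (ii) = (2/1)×2.430 = 4.860 mol
total n(T) = 1.617 + 4.860 = 6.477 mol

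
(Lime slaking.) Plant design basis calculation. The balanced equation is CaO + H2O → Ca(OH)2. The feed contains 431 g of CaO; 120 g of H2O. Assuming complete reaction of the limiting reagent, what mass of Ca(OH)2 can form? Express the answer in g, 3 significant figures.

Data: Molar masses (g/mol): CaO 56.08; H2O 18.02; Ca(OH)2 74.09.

493 g

n(CaO) = 431.0 / 56.08 = 7.685 mol
n(H2O) = 120.0 / 18.02 = 6.659 mol
n/ν → CaO: 7.685, H2O: 6.659; H2O is limiting.
n(Ca(OH)2) = (1/1) × 6.659 = 6.659 mol
mass = 6.659 × 74.09 = 493.4 g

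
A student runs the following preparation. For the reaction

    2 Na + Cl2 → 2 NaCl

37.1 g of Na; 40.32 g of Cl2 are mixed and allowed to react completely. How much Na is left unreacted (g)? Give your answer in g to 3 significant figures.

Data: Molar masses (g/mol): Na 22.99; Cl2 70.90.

n(Na) = 37.10 / 22.99 = 1.614 mol
n(Cl2) = 40.32 / 70.90 = 0.5687 mol
n/ν → Na: 0.8070, Cl2: 0.5687; Cl2 is limiting.
Na consumed = (2/1) × 0.5687 = 1.137 mol
Na remaining = 1.614 − 1.137 = 0.4770 mol
mass = 0.4770 × 22.99 = 10.97 g

11.0 g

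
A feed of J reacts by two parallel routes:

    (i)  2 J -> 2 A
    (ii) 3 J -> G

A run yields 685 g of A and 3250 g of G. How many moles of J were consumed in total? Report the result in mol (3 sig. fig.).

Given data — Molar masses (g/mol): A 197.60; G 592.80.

19.9 mol

n(A) = 685 / 197.60 = 3.467 mol
n(G) = 3250 / 592.80 = 5.482 mol
n(J) via (i) = (2/2)×3.467 = 3.467 mol
n(J) via (ii) = (3/1)×5.482 = 16.45 mol
total n(J) = 3.467 + 16.45 = 19.92 mol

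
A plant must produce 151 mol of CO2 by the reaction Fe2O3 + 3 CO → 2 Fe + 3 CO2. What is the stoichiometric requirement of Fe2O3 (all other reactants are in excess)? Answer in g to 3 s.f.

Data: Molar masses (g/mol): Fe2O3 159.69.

8040 g

n(CO2) = 151.0 mol
n(Fe2O3) = (1/3) × 151.0 = 50.33 mol
mass = 50.33 × 159.69 = 8037 g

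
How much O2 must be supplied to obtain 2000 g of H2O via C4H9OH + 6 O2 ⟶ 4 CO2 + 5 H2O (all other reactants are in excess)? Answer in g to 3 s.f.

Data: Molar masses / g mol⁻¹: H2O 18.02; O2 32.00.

n(H2O) = 2000 / 18.02 = 111.0 mol
n(O2) = (6/5) × 111.0 = 133.2 mol
mass = 133.2 × 32.00 = 4262 g

4260 g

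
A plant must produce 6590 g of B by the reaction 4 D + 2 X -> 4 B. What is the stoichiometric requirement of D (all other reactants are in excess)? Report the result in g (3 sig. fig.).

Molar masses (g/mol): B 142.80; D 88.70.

4090 g

n(B) = 6590 / 142.80 = 46.15 mol
n(D) = (4/4) × 46.15 = 46.15 mol
mass = 46.15 × 88.70 = 4094 g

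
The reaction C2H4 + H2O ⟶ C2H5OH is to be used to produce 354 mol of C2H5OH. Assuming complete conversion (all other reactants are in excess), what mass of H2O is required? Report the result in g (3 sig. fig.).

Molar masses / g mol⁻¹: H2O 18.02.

6380 g

n(C2H5OH) = 354.0 mol
n(H2O) = (1/1) × 354.0 = 354.0 mol
mass = 354.0 × 18.02 = 6379 g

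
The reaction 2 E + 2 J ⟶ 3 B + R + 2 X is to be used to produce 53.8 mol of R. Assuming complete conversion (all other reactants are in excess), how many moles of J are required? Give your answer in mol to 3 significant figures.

n(R) = 53.80 mol
n(J) = (2/1) × 53.80 = 107.6 mol

108 mol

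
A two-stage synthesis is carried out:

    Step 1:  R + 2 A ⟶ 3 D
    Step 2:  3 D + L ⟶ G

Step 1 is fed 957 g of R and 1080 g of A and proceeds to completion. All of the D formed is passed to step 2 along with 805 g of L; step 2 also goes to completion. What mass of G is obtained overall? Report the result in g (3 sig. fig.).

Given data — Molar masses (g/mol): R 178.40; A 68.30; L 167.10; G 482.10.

2320 g

Step 1:
n(R) = 957.0 / 178.40 = 5.364 mol
n(A) = 1080 / 68.30 = 15.81 mol
n/ν for R = 5.364/1 = 5.364
n/ν for A = 15.81/2 = 7.905
Smallest n/ν is R → limiting reagent.
n(D) produced = (3/1) × 5.364 = 16.09 mol
Step 2:
n(D) available = 16.09 mol
n(L) = 805.0 / 167.10 = 4.817 mol
n/ν for D = 16.09/3 = 5.363
n/ν for L = 4.817/1 = 4.817
Smallest n/ν is L → limiting reagent.
n(G) = (1/1) × 4.817 = 4.817 mol
mass = 4.817 × 482.10 = 2322 g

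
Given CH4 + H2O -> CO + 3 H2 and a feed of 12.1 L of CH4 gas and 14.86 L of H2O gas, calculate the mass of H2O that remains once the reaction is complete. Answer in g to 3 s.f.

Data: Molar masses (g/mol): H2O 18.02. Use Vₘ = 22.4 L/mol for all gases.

2.22 g

n(CH4) = 12.10 / 22.4 = 0.5402 mol
n(H2O) = 14.86 / 22.4 = 0.6634 mol
n/ν → CH4: 0.5402, H2O: 0.6634; CH4 is limiting.
H2O consumed = (1/1) × 0.5402 = 0.5402 mol
H2O remaining = 0.6634 − 0.5402 = 0.1232 mol
mass = 0.1232 × 18.02 = 2.220 g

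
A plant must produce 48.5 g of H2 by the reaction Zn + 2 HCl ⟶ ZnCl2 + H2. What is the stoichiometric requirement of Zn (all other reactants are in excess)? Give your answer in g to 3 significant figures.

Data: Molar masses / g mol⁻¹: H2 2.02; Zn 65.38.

n(H2) = 48.5 / 2.02 = 24.01 mol
n(Zn) = (1/1) × 24.01 = 24.01 mol
mass = 24.01 × 65.38 = 1570 g

1570 g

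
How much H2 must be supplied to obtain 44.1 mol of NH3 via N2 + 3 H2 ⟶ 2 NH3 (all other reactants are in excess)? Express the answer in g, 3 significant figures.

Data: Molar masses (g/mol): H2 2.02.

n(NH3) = 44.10 mol
n(H2) = (3/2) × 44.10 = 66.15 mol
mass = 66.15 × 2.02 = 133.6 g

134 g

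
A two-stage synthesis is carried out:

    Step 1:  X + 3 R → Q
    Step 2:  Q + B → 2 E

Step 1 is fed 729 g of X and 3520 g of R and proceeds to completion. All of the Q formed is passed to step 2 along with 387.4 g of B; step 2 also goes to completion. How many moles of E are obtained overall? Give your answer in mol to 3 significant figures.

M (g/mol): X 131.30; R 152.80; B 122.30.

Step 1:
n(X) = 729.0 / 131.30 = 5.552 mol
n(R) = 3520 / 152.80 = 23.04 mol
n/ν → X: 5.552, R: 7.680; X is limiting.
n(Q) produced = (1/1) × 5.552 = 5.552 mol
Step 2:
n(Q) available = 5.552 mol
n(B) = 387.4 / 122.30 = 3.168 mol
n/ν → Q: 5.552, B: 3.168; B is limiting.
n(E) = (2/1) × 3.168 = 6.336 mol

6.34 mol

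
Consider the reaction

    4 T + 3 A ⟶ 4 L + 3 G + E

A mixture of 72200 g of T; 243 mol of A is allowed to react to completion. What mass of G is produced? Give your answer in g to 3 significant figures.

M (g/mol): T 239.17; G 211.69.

n(T) = 72200 / 239.17 = 301.9 mol
n(A) = 243.0 mol
n/ν → T: 75.48, A: 81.00; T is limiting.
n(G) = (3/4) × 301.9 = 226.4 mol
mass = 226.4 × 211.69 = 47930 g

47900 g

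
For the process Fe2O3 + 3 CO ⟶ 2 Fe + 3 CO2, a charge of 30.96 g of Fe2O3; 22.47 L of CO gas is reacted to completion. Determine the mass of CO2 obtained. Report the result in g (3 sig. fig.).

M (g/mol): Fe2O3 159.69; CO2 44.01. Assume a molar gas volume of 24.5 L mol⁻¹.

n(Fe2O3) = 30.96 / 159.69 = 0.1939 mol
n(CO) = 22.47 / 24.5 = 0.9171 mol
n/ν for Fe2O3 = 0.1939/1 = 0.1939
n/ν for CO = 0.9171/3 = 0.3057
Smallest n/ν is Fe2O3 → limiting reagent.
n(CO2) = (3/1) × 0.1939 = 0.5817 mol
mass = 0.5817 × 44.01 = 25.60 g

25.6 g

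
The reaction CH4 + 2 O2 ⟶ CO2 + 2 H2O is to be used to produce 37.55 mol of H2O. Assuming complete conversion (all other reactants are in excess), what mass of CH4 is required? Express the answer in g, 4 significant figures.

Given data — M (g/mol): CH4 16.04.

n(H2O) = 37.55 mol
n(CH4) = (1/2) × 37.55 = 18.78 mol
mass = 18.78 × 16.04 = 301.2 g

301.2 g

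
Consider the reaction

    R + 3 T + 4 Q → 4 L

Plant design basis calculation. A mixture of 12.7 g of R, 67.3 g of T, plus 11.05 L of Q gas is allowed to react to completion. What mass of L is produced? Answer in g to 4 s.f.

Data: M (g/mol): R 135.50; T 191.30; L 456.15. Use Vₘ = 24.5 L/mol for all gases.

n(R) = 12.70 / 135.50 = 0.09373 mol
n(T) = 67.30 / 191.30 = 0.3518 mol
n(Q) = 11.05 / 24.5 = 0.4510 mol
n/ν for R = 0.09373/1 = 0.09373
n/ν for T = 0.3518/3 = 0.1173
n/ν for Q = 0.4510/4 = 0.1128
Smallest n/ν is R → limiting reagent.
n(L) = (4/1) × 0.09373 = 0.3749 mol
mass = 0.3749 × 456.15 = 171.0 g

171.0 g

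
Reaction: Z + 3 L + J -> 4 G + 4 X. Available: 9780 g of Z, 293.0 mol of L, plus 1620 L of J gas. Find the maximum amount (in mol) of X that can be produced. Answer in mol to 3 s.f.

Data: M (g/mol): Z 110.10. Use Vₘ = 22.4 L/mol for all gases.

289 mol

n(Z) = 9780 / 110.10 = 88.83 mol
n(L) = 293.0 mol
n(J) = 1620 / 22.4 = 72.32 mol
n/ν → Z: 88.83, L: 97.67, J: 72.32; J is limiting.
n(X) = (4/1) × 72.32 = 289.3 mol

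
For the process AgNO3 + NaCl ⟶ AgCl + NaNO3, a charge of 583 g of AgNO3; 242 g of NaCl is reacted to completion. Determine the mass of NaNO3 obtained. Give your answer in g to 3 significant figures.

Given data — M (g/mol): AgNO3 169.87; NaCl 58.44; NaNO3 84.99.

292 g

n(AgNO3) = 583.0 / 169.87 = 3.432 mol
n(NaCl) = 242.0 / 58.44 = 4.141 mol
n/ν for AgNO3 = 3.432/1 = 3.432
n/ν for NaCl = 4.141/1 = 4.141
Smallest n/ν is AgNO3 → limiting reagent.
n(NaNO3) = (1/1) × 3.432 = 3.432 mol
mass = 3.432 × 84.99 = 291.7 g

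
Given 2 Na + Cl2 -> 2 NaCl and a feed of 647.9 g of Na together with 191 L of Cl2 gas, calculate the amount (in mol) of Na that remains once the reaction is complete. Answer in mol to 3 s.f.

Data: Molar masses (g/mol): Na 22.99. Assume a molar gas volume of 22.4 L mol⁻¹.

11.1 mol

n(Na) = 647.9 / 22.99 = 28.18 mol
n(Cl2) = 191.0 / 22.4 = 8.527 mol
n/ν for Na = 28.18/2 = 14.09
n/ν for Cl2 = 8.527/1 = 8.527
Smallest n/ν is Cl2 → limiting reagent.
Na consumed = (2/1) × 8.527 = 17.05 mol
Na remaining = 28.18 − 17.05 = 11.13 mol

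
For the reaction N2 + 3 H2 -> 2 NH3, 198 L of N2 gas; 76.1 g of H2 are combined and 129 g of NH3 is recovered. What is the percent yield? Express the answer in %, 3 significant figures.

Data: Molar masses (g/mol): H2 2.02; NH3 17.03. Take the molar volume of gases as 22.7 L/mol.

43.4 %

n(N2) = 198.0 / 22.7 = 8.722 mol
n(H2) = 76.10 / 2.02 = 37.67 mol
n/ν for N2 = 8.722/1 = 8.722
n/ν for H2 = 37.67/3 = 12.56
Smallest n/ν is N2 → limiting reagent.
theoretical n(NH3) = (2/1) × 8.722 = 17.44 mol → 297.0 g
% yield = 129 / 297.0 × 100 = 43.43 %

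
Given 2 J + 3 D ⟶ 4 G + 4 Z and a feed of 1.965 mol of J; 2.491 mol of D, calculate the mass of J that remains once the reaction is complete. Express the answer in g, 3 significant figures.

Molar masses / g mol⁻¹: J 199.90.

n(J) = 1.965 mol
n(D) = 2.491 mol
n/ν → J: 0.9825, D: 0.8303; D is limiting.
J consumed = (2/3) × 2.491 = 1.661 mol
J remaining = 1.965 − 1.661 = 0.3040 mol
mass = 0.3040 × 199.90 = 60.77 g

60.8 g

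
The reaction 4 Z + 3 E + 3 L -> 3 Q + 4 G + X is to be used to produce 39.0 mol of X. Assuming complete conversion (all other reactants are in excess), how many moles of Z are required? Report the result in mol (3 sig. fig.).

156 mol

n(X) = 39.00 mol
n(Z) = (4/1) × 39.00 = 156.0 mol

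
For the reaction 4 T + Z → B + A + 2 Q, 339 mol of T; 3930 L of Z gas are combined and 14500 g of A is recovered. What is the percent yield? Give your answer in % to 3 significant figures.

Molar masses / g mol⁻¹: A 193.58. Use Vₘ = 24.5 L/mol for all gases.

n(T) = 339.0 mol
n(Z) = 3930 / 24.5 = 160.4 mol
n/ν for T = 339.0/4 = 84.75
n/ν for Z = 160.4/1 = 160.4
Smallest n/ν is T → limiting reagent.
theoretical n(A) = (1/4) × 339.0 = 84.75 mol → 16410 g
% yield = 14500 / 16410 × 100 = 88.36 %

88.4 %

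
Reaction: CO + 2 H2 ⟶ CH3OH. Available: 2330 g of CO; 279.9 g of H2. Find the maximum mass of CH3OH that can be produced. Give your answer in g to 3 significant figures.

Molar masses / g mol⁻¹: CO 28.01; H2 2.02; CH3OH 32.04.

2220 g

n(CO) = 2330 / 28.01 = 83.18 mol
n(H2) = 279.9 / 2.02 = 138.6 mol
n/ν for CO = 83.18/1 = 83.18
n/ν for H2 = 138.6/2 = 69.30
Smallest n/ν is H2 → limiting reagent.
n(CH3OH) = (1/2) × 138.6 = 69.30 mol
mass = 69.30 × 32.04 = 2220 g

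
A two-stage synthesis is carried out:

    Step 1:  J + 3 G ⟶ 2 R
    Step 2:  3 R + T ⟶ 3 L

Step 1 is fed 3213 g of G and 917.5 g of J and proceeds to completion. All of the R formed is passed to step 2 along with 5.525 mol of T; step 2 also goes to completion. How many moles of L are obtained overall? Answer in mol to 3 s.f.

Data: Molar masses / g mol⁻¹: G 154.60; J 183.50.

Step 1:
n(G) = 3213 / 154.60 = 20.78 mol
n(J) = 917.5 / 183.50 = 5.000 mol
n/ν for G = 20.78/3 = 6.927
n/ν for J = 5.000/1 = 5.000
Smallest n/ν is J → limiting reagent.
n(R) produced = (2/1) × 5.000 = 10.00 mol
Step 2:
n(R) available = 10.00 mol
n(T) = 5.525 mol
n/ν for R = 10.00/3 = 3.333
n/ν for T = 5.525/1 = 5.525
Smallest n/ν is R → limiting reagent.
n(L) = (3/3) × 10.00 = 10.00 mol

10.0 mol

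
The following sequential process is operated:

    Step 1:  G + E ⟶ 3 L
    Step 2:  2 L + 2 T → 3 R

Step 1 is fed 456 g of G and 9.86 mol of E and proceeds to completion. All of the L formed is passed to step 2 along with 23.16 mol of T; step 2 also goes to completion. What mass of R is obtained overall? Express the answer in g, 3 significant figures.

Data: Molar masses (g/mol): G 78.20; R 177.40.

Step 1:
n(G) = 456.0 / 78.20 = 5.831 mol
n(E) = 9.860 mol
n/ν for G = 5.831/1 = 5.831
n/ν for E = 9.860/1 = 9.860
Smallest n/ν is G → limiting reagent.
n(L) produced = (3/1) × 5.831 = 17.49 mol
Step 2:
n(L) available = 17.49 mol
n(T) = 23.16 mol
n/ν for L = 17.49/2 = 8.745
n/ν for T = 23.16/2 = 11.58
Smallest n/ν is L → limiting reagent.
n(R) = (3/2) × 17.49 = 26.24 mol
mass = 26.24 × 177.40 = 4655 g

4660 g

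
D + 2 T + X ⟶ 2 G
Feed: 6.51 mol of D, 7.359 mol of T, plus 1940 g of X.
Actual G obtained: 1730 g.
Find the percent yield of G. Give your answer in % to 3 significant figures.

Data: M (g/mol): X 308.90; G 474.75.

49.5 %

n(D) = 6.510 mol
n(T) = 7.359 mol
n(X) = 1940 / 308.90 = 6.280 mol
n/ν for D = 6.510/1 = 6.510
n/ν for T = 7.359/2 = 3.680
n/ν for X = 6.280/1 = 6.280
Smallest n/ν is T → limiting reagent.
theoretical n(G) = (2/2) × 7.359 = 7.359 mol → 3494 g
% yield = 1730 / 3494 × 100 = 49.51 %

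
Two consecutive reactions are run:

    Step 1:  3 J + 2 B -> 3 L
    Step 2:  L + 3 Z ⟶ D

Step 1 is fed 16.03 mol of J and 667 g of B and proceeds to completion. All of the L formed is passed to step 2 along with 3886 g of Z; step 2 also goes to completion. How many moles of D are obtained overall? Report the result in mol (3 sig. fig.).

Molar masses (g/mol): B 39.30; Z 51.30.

16.0 mol

Step 1:
n(J) = 16.03 mol
n(B) = 667.0 / 39.30 = 16.97 mol
n/ν for J = 16.03/3 = 5.343
n/ν for B = 16.97/2 = 8.485
Smallest n/ν is J → limiting reagent.
n(L) produced = (3/3) × 16.03 = 16.03 mol
Step 2:
n(L) available = 16.03 mol
n(Z) = 3886 / 51.30 = 75.75 mol
n/ν for L = 16.03/1 = 16.03
n/ν for Z = 75.75/3 = 25.25
Smallest n/ν is L → limiting reagent.
n(D) = (1/1) × 16.03 = 16.03 mol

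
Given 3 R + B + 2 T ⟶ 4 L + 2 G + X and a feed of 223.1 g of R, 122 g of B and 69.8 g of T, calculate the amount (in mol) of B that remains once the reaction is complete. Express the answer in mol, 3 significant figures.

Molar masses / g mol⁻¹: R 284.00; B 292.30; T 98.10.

n(R) = 223.1 / 284.00 = 0.7856 mol
n(B) = 122.0 / 292.30 = 0.4174 mol
n(T) = 69.80 / 98.10 = 0.7115 mol
n/ν → R: 0.2619, B: 0.4174, T: 0.3558; R is limiting.
B consumed = (1/3) × 0.7856 = 0.2619 mol
B remaining = 0.4174 − 0.2619 = 0.1555 mol

0.156 mol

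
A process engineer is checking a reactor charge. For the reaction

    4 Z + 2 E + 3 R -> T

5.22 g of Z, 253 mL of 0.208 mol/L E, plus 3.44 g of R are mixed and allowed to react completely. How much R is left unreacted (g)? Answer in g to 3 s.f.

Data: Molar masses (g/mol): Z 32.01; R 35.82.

0.613 g

n(Z) = 5.220 / 32.01 = 0.1631 mol
n(E) = 0.208 × 253.0/1000 = 0.05262 mol
n(R) = 3.440 / 35.82 = 0.09604 mol
n/ν for Z = 0.1631/4 = 0.04078
n/ν for E = 0.05262/2 = 0.02631
n/ν for R = 0.09604/3 = 0.03201
Smallest n/ν is E → limiting reagent.
R consumed = (3/2) × 0.05262 = 0.07893 mol
R remaining = 0.09604 − 0.07893 = 0.01711 mol
mass = 0.01711 × 35.82 = 0.6129 g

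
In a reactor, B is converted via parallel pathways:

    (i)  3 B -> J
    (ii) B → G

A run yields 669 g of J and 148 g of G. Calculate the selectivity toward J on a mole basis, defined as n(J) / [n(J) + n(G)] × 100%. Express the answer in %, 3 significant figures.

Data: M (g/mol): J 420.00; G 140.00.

60.1 %

n(J) = 669 / 420.00 = 1.593 mol
n(G) = 148 / 140.00 = 1.057 mol
selectivity = 1.593/(1.593+1.057) × 100 = 60.11 %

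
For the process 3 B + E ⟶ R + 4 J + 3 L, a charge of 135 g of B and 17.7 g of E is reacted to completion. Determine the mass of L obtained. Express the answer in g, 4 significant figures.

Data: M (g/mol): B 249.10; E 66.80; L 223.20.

121.0 g

n(B) = 135.0 / 249.10 = 0.5420 mol
n(E) = 17.70 / 66.80 = 0.2650 mol
n/ν → B: 0.1807, E: 0.2650; B is limiting.
n(L) = (3/3) × 0.5420 = 0.5420 mol
mass = 0.5420 × 223.20 = 121.0 g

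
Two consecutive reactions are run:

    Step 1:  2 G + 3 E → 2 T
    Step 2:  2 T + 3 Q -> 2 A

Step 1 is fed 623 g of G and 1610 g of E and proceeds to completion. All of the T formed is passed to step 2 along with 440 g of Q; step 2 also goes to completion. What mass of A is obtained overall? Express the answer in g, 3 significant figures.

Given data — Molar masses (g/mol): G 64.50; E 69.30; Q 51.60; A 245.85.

Step 1:
n(G) = 623.0 / 64.50 = 9.659 mol
n(E) = 1610 / 69.30 = 23.23 mol
n/ν for G = 9.659/2 = 4.830
n/ν for E = 23.23/3 = 7.743
Smallest n/ν is G → limiting reagent.
n(T) produced = (2/2) × 9.659 = 9.659 mol
Step 2:
n(T) available = 9.659 mol
n(Q) = 440.0 / 51.60 = 8.527 mol
n/ν for T = 9.659/2 = 4.830
n/ν for Q = 8.527/3 = 2.842
Smallest n/ν is Q → limiting reagent.
n(A) = (2/3) × 8.527 = 5.685 mol
mass = 5.685 × 245.85 = 1398 g

1400 g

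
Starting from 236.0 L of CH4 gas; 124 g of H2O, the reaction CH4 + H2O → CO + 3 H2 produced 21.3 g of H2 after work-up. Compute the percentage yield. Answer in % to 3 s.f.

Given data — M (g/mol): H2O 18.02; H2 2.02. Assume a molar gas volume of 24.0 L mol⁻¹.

51.1 %

n(CH4) = 236.0 / 24.0 = 9.833 mol
n(H2O) = 124.0 / 18.02 = 6.881 mol
n/ν → CH4: 9.833, H2O: 6.881; H2O is limiting.
theoretical n(H2) = (3/1) × 6.881 = 20.64 mol → 41.69 g
% yield = 21.3 / 41.69 × 100 = 51.09 %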